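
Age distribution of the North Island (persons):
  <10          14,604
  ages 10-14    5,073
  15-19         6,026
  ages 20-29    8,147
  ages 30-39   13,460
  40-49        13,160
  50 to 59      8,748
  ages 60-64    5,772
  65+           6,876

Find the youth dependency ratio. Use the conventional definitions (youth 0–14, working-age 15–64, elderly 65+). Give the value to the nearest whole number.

Youth dependency ratio: 36

0–14: 14,604 + 5,073 = 19,677
15–64: 6,026 + 8,147 + 13,460 + 13,160 + 8,748 + 5,772 = 55,313
65+: 6,876
Youth dependency ratio = 19,677 / 55,313 × 100 = 36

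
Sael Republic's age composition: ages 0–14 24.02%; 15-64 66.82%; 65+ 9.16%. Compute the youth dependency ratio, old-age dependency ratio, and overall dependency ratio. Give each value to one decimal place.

Youth dependency ratio: 35.9
Old-age dependency ratio: 13.7
Total dependency ratio: 49.7

Youth dependency ratio = 24.02 / 66.82 × 100 = 35.9
Old-age dependency ratio = 9.16 / 66.82 × 100 = 13.7
Total dependency ratio = (24.02 + 9.16) / 66.82 × 100 = 33.18 / 66.82 × 100 = 49.7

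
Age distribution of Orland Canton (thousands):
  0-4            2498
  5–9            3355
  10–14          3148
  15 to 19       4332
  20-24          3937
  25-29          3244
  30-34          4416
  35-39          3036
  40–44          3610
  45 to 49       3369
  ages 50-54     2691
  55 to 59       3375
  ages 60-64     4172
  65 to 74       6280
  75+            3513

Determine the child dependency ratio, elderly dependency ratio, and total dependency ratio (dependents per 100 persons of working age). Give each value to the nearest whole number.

0–14: 2498 + 3355 + 3148 = 9001
15–64: 4332 + 3937 + 3244 + 4416 + 3036 + 3610 + 3369 + 2691 + 3375 + 4172 = 36182
65+: 6280 + 3513 = 9793
Youth dependency ratio = 9001 / 36182 × 100 = 25
Old-age dependency ratio = 9793 / 36182 × 100 = 27
Total dependency ratio = (9001 + 9793) / 36182 × 100 = 18794 / 36182 × 100 = 52

Youth dependency ratio: 25
Old-age dependency ratio: 27
Total dependency ratio: 52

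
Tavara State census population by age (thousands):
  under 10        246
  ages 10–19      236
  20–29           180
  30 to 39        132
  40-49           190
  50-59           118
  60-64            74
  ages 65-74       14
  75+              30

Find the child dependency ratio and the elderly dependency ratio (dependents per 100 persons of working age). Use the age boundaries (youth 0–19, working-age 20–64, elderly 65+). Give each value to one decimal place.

0–19: 246 + 236 = 482
20–64: 180 + 132 + 190 + 118 + 74 = 694
65+: 14 + 30 = 44
Youth dependency ratio = 482 / 694 × 100 = 69.5
Old-age dependency ratio = 44 / 694 × 100 = 6.3

Youth dependency ratio: 69.5
Old-age dependency ratio: 6.3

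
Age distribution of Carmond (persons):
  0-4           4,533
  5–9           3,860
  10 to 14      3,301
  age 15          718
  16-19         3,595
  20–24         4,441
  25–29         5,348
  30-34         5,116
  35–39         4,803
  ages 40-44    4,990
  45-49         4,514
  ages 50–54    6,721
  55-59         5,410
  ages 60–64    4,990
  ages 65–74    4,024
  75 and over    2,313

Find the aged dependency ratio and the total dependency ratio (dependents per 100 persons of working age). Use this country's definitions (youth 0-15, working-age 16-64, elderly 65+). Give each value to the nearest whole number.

0–15: 4,533 + 3,860 + 3,301 + 718 = 12,412
16–64: 3,595 + 4,441 + 5,348 + 5,116 + 4,803 + 4,990 + 4,514 + 6,721 + 5,410 + 4,990 = 49,928
65+: 4,024 + 2,313 = 6,337
Old-age dependency ratio = 6,337 / 49,928 × 100 = 13
Total dependency ratio = (12,412 + 6,337) / 49,928 × 100 = 18,749 / 49,928 × 100 = 38

Old-age dependency ratio: 13
Total dependency ratio: 38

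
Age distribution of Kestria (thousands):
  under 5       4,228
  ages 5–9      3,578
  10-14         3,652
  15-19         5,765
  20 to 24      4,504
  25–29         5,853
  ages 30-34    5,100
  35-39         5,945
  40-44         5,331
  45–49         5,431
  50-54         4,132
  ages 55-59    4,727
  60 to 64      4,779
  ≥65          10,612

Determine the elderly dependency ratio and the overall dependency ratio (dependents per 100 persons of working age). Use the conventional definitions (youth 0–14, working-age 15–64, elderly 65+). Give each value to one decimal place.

Old-age dependency ratio: 20.6
Total dependency ratio: 42.8

0–14: 4,228 + 3,578 + 3,652 = 11,458
15–64: 5,765 + 4,504 + 5,853 + 5,100 + 5,945 + 5,331 + 5,431 + 4,132 + 4,727 + 4,779 = 51,567
65+: 10,612
Old-age dependency ratio = 10,612 / 51,567 × 100 = 20.6
Total dependency ratio = (11,458 + 10,612) / 51,567 × 100 = 22,070 / 51,567 × 100 = 42.8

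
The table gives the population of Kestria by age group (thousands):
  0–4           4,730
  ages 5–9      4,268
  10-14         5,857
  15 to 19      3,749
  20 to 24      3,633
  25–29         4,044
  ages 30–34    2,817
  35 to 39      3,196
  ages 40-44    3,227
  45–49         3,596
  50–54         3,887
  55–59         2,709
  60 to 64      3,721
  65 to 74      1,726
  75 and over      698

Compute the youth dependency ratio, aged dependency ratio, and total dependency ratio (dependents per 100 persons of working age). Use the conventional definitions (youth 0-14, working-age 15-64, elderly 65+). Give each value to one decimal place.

Youth dependency ratio: 43.0
Old-age dependency ratio: 7.0
Total dependency ratio: 50.0

0–14: 4,730 + 4,268 + 5,857 = 14,855
15–64: 3,749 + 3,633 + 4,044 + 2,817 + 3,196 + 3,227 + 3,596 + 3,887 + 2,709 + 3,721 = 34,579
65+: 1,726 + 698 = 2,424
Youth dependency ratio = 14,855 / 34,579 × 100 = 43.0
Old-age dependency ratio = 2,424 / 34,579 × 100 = 7.0
Total dependency ratio = (14,855 + 2,424) / 34,579 × 100 = 17,279 / 34,579 × 100 = 50.0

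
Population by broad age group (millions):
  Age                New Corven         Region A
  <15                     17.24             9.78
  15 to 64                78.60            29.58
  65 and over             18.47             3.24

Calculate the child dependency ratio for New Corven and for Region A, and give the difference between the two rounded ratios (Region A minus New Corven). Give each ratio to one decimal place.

New Corven: 21.9
Region A: 33.1
Difference: +11.2

New Corven: 17.24 / 78.60 × 100 = 21.9
Region A: 9.78 / 29.58 × 100 = 33.1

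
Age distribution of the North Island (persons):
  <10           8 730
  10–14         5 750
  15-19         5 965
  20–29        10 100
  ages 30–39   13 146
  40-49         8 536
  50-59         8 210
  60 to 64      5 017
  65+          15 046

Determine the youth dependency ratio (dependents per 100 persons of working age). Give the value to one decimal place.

Youth dependency ratio: 28.4

0–14: 8 730 + 5 750 = 14 480
15–64: 5 965 + 10 100 + 13 146 + 8 536 + 8 210 + 5 017 = 50 974
65+: 15 046
Youth dependency ratio = 14 480 / 50 974 × 100 = 28.4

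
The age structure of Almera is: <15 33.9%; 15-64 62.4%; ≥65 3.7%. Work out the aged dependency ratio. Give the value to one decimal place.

Old-age dependency ratio = 3.7 / 62.4 × 100 = 5.9

Old-age dependency ratio: 5.9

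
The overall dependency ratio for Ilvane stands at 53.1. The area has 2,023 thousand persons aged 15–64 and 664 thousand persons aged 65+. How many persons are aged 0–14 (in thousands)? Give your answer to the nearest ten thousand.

Total dependency ratio = (youth + elderly) / working-age × 100
53.1 = (Y + 664) / 2,023 × 100
⇒ 410

Aged 0–14: 410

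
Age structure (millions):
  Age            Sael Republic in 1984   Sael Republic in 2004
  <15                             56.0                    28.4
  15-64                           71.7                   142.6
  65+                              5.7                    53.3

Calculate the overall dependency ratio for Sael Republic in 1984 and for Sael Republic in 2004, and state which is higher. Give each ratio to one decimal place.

Sael Republic in 1984: 86.1
Sael Republic in 2004: 57.3
Higher: Sael Republic in 1984

Sael Republic in 1984: (56.0 + 5.7) / 71.7 × 100 = 61.7 / 71.7 × 100 = 86.1
Sael Republic in 2004: (28.4 + 53.3) / 142.6 × 100 = 81.7 / 142.6 × 100 = 57.3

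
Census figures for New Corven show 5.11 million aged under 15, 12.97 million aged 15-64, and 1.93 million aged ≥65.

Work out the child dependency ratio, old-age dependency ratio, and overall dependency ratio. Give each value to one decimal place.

Youth dependency ratio = 5.11 / 12.97 × 100 = 39.4
Old-age dependency ratio = 1.93 / 12.97 × 100 = 14.9
Total dependency ratio = (5.11 + 1.93) / 12.97 × 100 = 7.04 / 12.97 × 100 = 54.3

Youth dependency ratio: 39.4
Old-age dependency ratio: 14.9
Total dependency ratio: 54.3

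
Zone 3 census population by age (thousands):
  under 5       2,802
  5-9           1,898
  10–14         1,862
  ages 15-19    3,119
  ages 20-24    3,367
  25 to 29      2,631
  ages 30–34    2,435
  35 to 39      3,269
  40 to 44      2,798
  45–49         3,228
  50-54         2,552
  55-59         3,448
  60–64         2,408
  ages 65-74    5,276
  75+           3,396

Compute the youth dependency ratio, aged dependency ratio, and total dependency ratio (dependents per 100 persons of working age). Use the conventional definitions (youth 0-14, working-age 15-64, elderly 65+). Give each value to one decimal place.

0–14: 2,802 + 1,898 + 1,862 = 6,562
15–64: 3,119 + 3,367 + 2,631 + 2,435 + 3,269 + 2,798 + 3,228 + 2,552 + 3,448 + 2,408 = 29,255
65+: 5,276 + 3,396 = 8,672
Youth dependency ratio = 6,562 / 29,255 × 100 = 22.4
Old-age dependency ratio = 8,672 / 29,255 × 100 = 29.6
Total dependency ratio = (6,562 + 8,672) / 29,255 × 100 = 15,234 / 29,255 × 100 = 52.1

Youth dependency ratio: 22.4
Old-age dependency ratio: 29.6
Total dependency ratio: 52.1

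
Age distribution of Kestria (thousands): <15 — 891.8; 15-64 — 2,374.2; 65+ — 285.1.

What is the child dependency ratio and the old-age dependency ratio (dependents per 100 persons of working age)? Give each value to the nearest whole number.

Youth dependency ratio = 891.8 / 2,374.2 × 100 = 38
Old-age dependency ratio = 285.1 / 2,374.2 × 100 = 12

Youth dependency ratio: 38
Old-age dependency ratio: 12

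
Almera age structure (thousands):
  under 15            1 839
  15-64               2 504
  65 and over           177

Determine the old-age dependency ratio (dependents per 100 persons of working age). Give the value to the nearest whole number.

Old-age dependency ratio = 177 / 2 504 × 100 = 7

Old-age dependency ratio: 7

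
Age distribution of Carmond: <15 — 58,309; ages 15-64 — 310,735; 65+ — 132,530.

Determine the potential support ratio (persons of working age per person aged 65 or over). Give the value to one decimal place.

Potential support ratio = 310,735 / 132,530 = 2.3

Potential support ratio: 2.3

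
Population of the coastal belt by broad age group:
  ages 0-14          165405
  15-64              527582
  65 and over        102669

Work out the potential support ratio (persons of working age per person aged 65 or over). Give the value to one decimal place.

Potential support ratio: 5.1

Potential support ratio = 527582 / 102669 = 5.1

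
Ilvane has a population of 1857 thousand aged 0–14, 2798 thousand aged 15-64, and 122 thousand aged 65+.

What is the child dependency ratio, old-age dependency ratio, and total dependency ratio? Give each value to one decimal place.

Youth dependency ratio = 1857 / 2798 × 100 = 66.4
Old-age dependency ratio = 122 / 2798 × 100 = 4.4
Total dependency ratio = (1857 + 122) / 2798 × 100 = 1979 / 2798 × 100 = 70.7

Youth dependency ratio: 66.4
Old-age dependency ratio: 4.4
Total dependency ratio: 70.7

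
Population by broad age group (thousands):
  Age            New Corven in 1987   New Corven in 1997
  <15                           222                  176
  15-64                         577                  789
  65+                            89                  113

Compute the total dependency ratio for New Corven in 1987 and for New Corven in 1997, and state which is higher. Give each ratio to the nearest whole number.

New Corven in 1987: 54
New Corven in 1997: 37
Higher: New Corven in 1987

New Corven in 1987: (222 + 89) / 577 × 100 = 311 / 577 × 100 = 54
New Corven in 1997: (176 + 113) / 789 × 100 = 289 / 789 × 100 = 37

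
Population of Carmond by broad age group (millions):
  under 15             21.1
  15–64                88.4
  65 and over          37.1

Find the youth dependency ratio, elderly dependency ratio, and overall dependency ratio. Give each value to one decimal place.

Youth dependency ratio = 21.1 / 88.4 × 100 = 23.9
Old-age dependency ratio = 37.1 / 88.4 × 100 = 42.0
Total dependency ratio = (21.1 + 37.1) / 88.4 × 100 = 58.2 / 88.4 × 100 = 65.8

Youth dependency ratio: 23.9
Old-age dependency ratio: 42.0
Total dependency ratio: 65.8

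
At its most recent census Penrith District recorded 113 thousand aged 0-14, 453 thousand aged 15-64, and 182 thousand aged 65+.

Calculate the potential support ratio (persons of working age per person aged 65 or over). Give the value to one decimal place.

Potential support ratio = 453 / 182 = 2.5

Potential support ratio: 2.5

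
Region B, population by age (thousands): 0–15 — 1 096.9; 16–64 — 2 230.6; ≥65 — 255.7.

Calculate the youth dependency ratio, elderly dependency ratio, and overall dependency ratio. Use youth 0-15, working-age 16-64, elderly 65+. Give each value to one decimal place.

Youth dependency ratio = 1 096.9 / 2 230.6 × 100 = 49.2
Old-age dependency ratio = 255.7 / 2 230.6 × 100 = 11.5
Total dependency ratio = (1 096.9 + 255.7) / 2 230.6 × 100 = 1 352.6 / 2 230.6 × 100 = 60.6

Youth dependency ratio: 49.2
Old-age dependency ratio: 11.5
Total dependency ratio: 60.6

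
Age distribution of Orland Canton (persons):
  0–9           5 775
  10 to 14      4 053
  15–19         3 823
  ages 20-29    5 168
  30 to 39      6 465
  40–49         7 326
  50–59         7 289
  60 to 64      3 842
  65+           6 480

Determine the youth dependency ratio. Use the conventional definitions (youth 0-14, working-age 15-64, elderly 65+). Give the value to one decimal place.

0–14: 5 775 + 4 053 = 9 828
15–64: 3 823 + 5 168 + 6 465 + 7 326 + 7 289 + 3 842 = 33 913
65+: 6 480
Youth dependency ratio = 9 828 / 33 913 × 100 = 29.0

Youth dependency ratio: 29.0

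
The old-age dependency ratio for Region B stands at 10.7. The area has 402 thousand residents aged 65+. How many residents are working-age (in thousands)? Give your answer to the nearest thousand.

Old-age dependency ratio = elderly / working-age × 100
10.7 = 402 / W × 100
⇒ 3 757

Working-age: 3 757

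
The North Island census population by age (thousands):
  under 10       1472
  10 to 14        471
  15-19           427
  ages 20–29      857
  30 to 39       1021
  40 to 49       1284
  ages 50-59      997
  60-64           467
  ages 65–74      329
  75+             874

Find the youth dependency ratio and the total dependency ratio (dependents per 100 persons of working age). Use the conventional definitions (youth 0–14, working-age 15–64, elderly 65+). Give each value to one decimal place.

Youth dependency ratio: 38.5
Total dependency ratio: 62.3

0–14: 1472 + 471 = 1943
15–64: 427 + 857 + 1021 + 1284 + 997 + 467 = 5053
65+: 329 + 874 = 1203
Youth dependency ratio = 1943 / 5053 × 100 = 38.5
Total dependency ratio = (1943 + 1203) / 5053 × 100 = 3146 / 5053 × 100 = 62.3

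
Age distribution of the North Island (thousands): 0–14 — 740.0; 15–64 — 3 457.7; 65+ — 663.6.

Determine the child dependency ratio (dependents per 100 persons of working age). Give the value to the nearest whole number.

Youth dependency ratio = 740.0 / 3 457.7 × 100 = 21

Youth dependency ratio: 21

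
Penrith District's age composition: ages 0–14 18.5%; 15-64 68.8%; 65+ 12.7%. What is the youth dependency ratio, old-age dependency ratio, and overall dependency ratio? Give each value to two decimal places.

Youth dependency ratio: 26.89
Old-age dependency ratio: 18.46
Total dependency ratio: 45.35

Youth dependency ratio = 18.5 / 68.8 × 100 = 26.89
Old-age dependency ratio = 12.7 / 68.8 × 100 = 18.46
Total dependency ratio = (18.5 + 12.7) / 68.8 × 100 = 31.2 / 68.8 × 100 = 45.35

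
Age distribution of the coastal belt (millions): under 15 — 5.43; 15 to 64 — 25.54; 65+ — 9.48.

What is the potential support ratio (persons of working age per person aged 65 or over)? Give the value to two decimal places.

Potential support ratio: 2.69

Potential support ratio = 25.54 / 9.48 = 2.69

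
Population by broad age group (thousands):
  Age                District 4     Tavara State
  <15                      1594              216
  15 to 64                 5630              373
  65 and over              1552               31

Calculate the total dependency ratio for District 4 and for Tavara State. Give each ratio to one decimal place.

District 4: 55.9
Tavara State: 66.2

District 4: (1594 + 1552) / 5630 × 100 = 3146 / 5630 × 100 = 55.9
Tavara State: (216 + 31) / 373 × 100 = 247 / 373 × 100 = 66.2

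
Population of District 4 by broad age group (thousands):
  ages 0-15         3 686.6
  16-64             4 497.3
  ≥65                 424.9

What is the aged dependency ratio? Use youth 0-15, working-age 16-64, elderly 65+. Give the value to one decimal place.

Old-age dependency ratio: 9.4

Old-age dependency ratio = 424.9 / 4 497.3 × 100 = 9.4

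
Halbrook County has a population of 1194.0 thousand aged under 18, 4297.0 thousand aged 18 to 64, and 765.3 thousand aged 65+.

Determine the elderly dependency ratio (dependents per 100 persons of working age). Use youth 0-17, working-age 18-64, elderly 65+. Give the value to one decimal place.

Old-age dependency ratio: 17.8

Old-age dependency ratio = 765.3 / 4297.0 × 100 = 17.8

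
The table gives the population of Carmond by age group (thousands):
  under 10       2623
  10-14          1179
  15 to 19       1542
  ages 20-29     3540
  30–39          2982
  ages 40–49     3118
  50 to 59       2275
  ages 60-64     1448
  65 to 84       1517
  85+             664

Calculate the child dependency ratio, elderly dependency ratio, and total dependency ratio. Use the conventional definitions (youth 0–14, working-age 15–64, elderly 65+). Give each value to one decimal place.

Youth dependency ratio: 25.5
Old-age dependency ratio: 14.6
Total dependency ratio: 40.1

0–14: 2623 + 1179 = 3802
15–64: 1542 + 3540 + 2982 + 3118 + 2275 + 1448 = 14905
65+: 1517 + 664 = 2181
Youth dependency ratio = 3802 / 14905 × 100 = 25.5
Old-age dependency ratio = 2181 / 14905 × 100 = 14.6
Total dependency ratio = (3802 + 2181) / 14905 × 100 = 5983 / 14905 × 100 = 40.1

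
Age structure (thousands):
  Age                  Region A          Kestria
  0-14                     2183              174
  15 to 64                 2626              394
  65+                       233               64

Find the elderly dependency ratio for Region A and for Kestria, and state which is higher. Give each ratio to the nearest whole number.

Region A: 9
Kestria: 16
Higher: Kestria

Region A: 233 / 2626 × 100 = 9
Kestria: 64 / 394 × 100 = 16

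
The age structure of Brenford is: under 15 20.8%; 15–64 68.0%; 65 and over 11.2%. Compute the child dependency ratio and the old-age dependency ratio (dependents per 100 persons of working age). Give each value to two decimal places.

Youth dependency ratio = 20.8 / 68.0 × 100 = 30.59
Old-age dependency ratio = 11.2 / 68.0 × 100 = 16.47

Youth dependency ratio: 30.59
Old-age dependency ratio: 16.47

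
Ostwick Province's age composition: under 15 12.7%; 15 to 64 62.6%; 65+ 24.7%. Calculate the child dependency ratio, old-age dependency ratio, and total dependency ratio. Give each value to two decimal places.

Youth dependency ratio = 12.7 / 62.6 × 100 = 20.29
Old-age dependency ratio = 24.7 / 62.6 × 100 = 39.46
Total dependency ratio = (12.7 + 24.7) / 62.6 × 100 = 37.4 / 62.6 × 100 = 59.74

Youth dependency ratio: 20.29
Old-age dependency ratio: 39.46
Total dependency ratio: 59.74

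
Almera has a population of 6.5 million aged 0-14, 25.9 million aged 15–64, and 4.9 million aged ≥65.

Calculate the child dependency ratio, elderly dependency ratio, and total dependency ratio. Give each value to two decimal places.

Youth dependency ratio = 6.5 / 25.9 × 100 = 25.10
Old-age dependency ratio = 4.9 / 25.9 × 100 = 18.92
Total dependency ratio = (6.5 + 4.9) / 25.9 × 100 = 11.4 / 25.9 × 100 = 44.02

Youth dependency ratio: 25.10
Old-age dependency ratio: 18.92
Total dependency ratio: 44.02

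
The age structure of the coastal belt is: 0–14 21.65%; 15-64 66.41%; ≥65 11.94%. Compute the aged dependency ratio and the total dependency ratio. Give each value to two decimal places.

Old-age dependency ratio: 17.98
Total dependency ratio: 50.58

Old-age dependency ratio = 11.94 / 66.41 × 100 = 17.98
Total dependency ratio = (21.65 + 11.94) / 66.41 × 100 = 33.59 / 66.41 × 100 = 50.58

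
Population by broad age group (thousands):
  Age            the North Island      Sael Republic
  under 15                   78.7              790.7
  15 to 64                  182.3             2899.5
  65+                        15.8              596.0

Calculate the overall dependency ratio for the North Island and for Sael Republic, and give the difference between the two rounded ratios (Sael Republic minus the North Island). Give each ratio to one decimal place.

the North Island: (78.7 + 15.8) / 182.3 × 100 = 94.5 / 182.3 × 100 = 51.8
Sael Republic: (790.7 + 596.0) / 2899.5 × 100 = 1386.7 / 2899.5 × 100 = 47.8

the North Island: 51.8
Sael Republic: 47.8
Difference: -4.0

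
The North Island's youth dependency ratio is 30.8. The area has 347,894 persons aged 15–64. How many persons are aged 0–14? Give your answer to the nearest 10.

Aged 0–14: 107,150

Youth dependency ratio = youth / working-age × 100
30.8 = Y / 347,894 × 100
⇒ 107,150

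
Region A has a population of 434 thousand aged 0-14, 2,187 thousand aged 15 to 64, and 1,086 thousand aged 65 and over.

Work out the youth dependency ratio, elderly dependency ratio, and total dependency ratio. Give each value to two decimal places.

Youth dependency ratio: 19.84
Old-age dependency ratio: 49.66
Total dependency ratio: 69.50

Youth dependency ratio = 434 / 2,187 × 100 = 19.84
Old-age dependency ratio = 1,086 / 2,187 × 100 = 49.66
Total dependency ratio = (434 + 1,086) / 2,187 × 100 = 1,520 / 2,187 × 100 = 69.50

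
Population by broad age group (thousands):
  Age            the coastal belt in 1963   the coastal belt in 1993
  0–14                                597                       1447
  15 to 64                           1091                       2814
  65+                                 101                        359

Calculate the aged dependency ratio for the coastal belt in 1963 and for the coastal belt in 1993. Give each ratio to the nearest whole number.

the coastal belt in 1963: 101 / 1091 × 100 = 9
the coastal belt in 1993: 359 / 2814 × 100 = 13

the coastal belt in 1963: 9
the coastal belt in 1993: 13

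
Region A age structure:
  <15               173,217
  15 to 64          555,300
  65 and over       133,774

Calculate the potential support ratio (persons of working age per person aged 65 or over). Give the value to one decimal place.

Potential support ratio = 555,300 / 133,774 = 4.2

Potential support ratio: 4.2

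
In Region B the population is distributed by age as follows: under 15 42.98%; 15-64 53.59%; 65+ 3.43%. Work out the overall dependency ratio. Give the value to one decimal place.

Total dependency ratio = (42.98 + 3.43) / 53.59 × 100 = 46.41 / 53.59 × 100 = 86.6

Total dependency ratio: 86.6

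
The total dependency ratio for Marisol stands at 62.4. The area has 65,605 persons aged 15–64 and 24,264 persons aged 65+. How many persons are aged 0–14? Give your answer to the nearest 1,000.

Aged 0–14: 17,000

Total dependency ratio = (youth + elderly) / working-age × 100
62.4 = (Y + 24,264) / 65,605 × 100
⇒ 17,000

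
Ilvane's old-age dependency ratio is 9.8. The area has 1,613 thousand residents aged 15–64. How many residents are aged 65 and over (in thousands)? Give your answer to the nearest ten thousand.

Old-age dependency ratio = elderly / working-age × 100
9.8 = E / 1,613 × 100
⇒ 160

Aged 65 and over: 160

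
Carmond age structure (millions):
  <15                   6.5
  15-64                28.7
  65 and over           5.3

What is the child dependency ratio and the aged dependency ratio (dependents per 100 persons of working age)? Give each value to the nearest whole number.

Youth dependency ratio: 23
Old-age dependency ratio: 18

Youth dependency ratio = 6.5 / 28.7 × 100 = 23
Old-age dependency ratio = 5.3 / 28.7 × 100 = 18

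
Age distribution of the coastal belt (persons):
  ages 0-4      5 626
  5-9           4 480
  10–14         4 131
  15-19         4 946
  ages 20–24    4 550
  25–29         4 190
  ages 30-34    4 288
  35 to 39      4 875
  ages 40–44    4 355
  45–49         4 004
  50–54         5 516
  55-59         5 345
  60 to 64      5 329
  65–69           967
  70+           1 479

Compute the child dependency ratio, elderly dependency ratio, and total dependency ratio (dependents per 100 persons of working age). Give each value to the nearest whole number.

0–14: 5 626 + 4 480 + 4 131 = 14 237
15–64: 4 946 + 4 550 + 4 190 + 4 288 + 4 875 + 4 355 + 4 004 + 5 516 + 5 345 + 5 329 = 47 398
65+: 967 + 1 479 = 2 446
Youth dependency ratio = 14 237 / 47 398 × 100 = 30
Old-age dependency ratio = 2 446 / 47 398 × 100 = 5
Total dependency ratio = (14 237 + 2 446) / 47 398 × 100 = 16 683 / 47 398 × 100 = 35

Youth dependency ratio: 30
Old-age dependency ratio: 5
Total dependency ratio: 35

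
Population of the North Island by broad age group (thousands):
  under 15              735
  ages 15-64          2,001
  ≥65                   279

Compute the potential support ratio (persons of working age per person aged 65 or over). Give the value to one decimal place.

Potential support ratio: 7.2

Potential support ratio = 2,001 / 279 = 7.2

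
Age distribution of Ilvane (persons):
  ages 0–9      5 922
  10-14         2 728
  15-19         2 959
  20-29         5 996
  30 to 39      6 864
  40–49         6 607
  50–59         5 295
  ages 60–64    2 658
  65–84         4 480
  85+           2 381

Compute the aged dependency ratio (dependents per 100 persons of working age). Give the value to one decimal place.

0–14: 5 922 + 2 728 = 8 650
15–64: 2 959 + 5 996 + 6 864 + 6 607 + 5 295 + 2 658 = 30 379
65+: 4 480 + 2 381 = 6 861
Old-age dependency ratio = 6 861 / 30 379 × 100 = 22.6

Old-age dependency ratio: 22.6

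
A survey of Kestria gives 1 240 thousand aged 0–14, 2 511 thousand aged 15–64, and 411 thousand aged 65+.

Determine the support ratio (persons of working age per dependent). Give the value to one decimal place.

Support ratio = 2 511 / (1 240 + 411) = 2 511 / 1 651 = 1.5

Support ratio: 1.5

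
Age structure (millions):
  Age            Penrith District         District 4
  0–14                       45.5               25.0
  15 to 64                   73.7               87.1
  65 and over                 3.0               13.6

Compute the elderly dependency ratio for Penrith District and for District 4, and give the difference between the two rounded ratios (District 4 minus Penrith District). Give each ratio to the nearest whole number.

Penrith District: 4
District 4: 16
Difference: +12

Penrith District: 3.0 / 73.7 × 100 = 4
District 4: 13.6 / 87.1 × 100 = 16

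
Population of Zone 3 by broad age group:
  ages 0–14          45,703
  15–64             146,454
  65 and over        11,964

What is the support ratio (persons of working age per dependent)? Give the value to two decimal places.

Support ratio: 2.54

Support ratio = 146,454 / (45,703 + 11,964) = 146,454 / 57,667 = 2.54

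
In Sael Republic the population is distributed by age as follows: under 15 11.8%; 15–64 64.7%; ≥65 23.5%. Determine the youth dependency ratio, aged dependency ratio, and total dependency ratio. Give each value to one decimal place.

Youth dependency ratio = 11.8 / 64.7 × 100 = 18.2
Old-age dependency ratio = 23.5 / 64.7 × 100 = 36.3
Total dependency ratio = (11.8 + 23.5) / 64.7 × 100 = 35.3 / 64.7 × 100 = 54.6

Youth dependency ratio: 18.2
Old-age dependency ratio: 36.3
Total dependency ratio: 54.6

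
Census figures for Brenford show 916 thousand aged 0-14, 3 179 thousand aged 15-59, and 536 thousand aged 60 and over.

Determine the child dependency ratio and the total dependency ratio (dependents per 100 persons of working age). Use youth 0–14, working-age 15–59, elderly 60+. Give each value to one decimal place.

Youth dependency ratio = 916 / 3 179 × 100 = 28.8
Total dependency ratio = (916 + 536) / 3 179 × 100 = 1 452 / 3 179 × 100 = 45.7

Youth dependency ratio: 28.8
Total dependency ratio: 45.7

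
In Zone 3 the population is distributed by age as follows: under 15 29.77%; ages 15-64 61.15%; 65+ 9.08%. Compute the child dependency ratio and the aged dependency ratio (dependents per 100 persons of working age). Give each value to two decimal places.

Youth dependency ratio: 48.68
Old-age dependency ratio: 14.85

Youth dependency ratio = 29.77 / 61.15 × 100 = 48.68
Old-age dependency ratio = 9.08 / 61.15 × 100 = 14.85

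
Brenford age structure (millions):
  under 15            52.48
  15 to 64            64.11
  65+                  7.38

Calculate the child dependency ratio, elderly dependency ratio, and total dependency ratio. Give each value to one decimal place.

Youth dependency ratio: 81.9
Old-age dependency ratio: 11.5
Total dependency ratio: 93.4

Youth dependency ratio = 52.48 / 64.11 × 100 = 81.9
Old-age dependency ratio = 7.38 / 64.11 × 100 = 11.5
Total dependency ratio = (52.48 + 7.38) / 64.11 × 100 = 59.86 / 64.11 × 100 = 93.4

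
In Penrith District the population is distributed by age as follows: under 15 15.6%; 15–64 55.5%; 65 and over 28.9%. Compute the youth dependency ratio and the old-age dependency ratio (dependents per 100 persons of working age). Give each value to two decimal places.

Youth dependency ratio = 15.6 / 55.5 × 100 = 28.11
Old-age dependency ratio = 28.9 / 55.5 × 100 = 52.07

Youth dependency ratio: 28.11
Old-age dependency ratio: 52.07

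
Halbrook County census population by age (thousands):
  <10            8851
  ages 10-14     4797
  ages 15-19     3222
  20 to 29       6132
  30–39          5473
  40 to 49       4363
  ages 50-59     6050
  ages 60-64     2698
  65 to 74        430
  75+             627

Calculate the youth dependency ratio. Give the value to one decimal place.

0–14: 8851 + 4797 = 13648
15–64: 3222 + 6132 + 5473 + 4363 + 6050 + 2698 = 27938
65+: 430 + 627 = 1057
Youth dependency ratio = 13648 / 27938 × 100 = 48.9

Youth dependency ratio: 48.9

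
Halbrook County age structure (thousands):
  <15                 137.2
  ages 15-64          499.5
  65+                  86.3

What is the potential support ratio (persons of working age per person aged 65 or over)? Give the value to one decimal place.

Potential support ratio: 5.8

Potential support ratio = 499.5 / 86.3 = 5.8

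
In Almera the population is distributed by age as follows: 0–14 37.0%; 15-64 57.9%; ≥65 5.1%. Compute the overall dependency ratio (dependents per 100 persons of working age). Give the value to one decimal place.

Total dependency ratio = (37.0 + 5.1) / 57.9 × 100 = 42.1 / 57.9 × 100 = 72.7

Total dependency ratio: 72.7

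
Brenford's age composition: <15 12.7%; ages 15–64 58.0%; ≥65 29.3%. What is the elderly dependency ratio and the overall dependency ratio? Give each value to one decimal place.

Old-age dependency ratio = 29.3 / 58.0 × 100 = 50.5
Total dependency ratio = (12.7 + 29.3) / 58.0 × 100 = 42.0 / 58.0 × 100 = 72.4

Old-age dependency ratio: 50.5
Total dependency ratio: 72.4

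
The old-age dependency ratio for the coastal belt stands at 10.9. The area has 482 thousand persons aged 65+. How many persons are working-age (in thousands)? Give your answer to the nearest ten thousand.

Working-age: 4,420

Old-age dependency ratio = elderly / working-age × 100
10.9 = 482 / W × 100
⇒ 4,420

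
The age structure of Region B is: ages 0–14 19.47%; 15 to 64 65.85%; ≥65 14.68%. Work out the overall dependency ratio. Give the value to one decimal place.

Total dependency ratio: 51.9

Total dependency ratio = (19.47 + 14.68) / 65.85 × 100 = 34.15 / 65.85 × 100 = 51.9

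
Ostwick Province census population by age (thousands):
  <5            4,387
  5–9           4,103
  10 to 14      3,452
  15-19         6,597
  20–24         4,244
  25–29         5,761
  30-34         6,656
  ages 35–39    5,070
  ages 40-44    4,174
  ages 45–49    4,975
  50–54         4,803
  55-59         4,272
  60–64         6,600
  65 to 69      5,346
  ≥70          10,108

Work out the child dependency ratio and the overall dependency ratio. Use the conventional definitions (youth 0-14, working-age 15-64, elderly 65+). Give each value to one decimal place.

0–14: 4,387 + 4,103 + 3,452 = 11,942
15–64: 6,597 + 4,244 + 5,761 + 6,656 + 5,070 + 4,174 + 4,975 + 4,803 + 4,272 + 6,600 = 53,152
65+: 5,346 + 10,108 = 15,454
Youth dependency ratio = 11,942 / 53,152 × 100 = 22.5
Total dependency ratio = (11,942 + 15,454) / 53,152 × 100 = 27,396 / 53,152 × 100 = 51.5

Youth dependency ratio: 22.5
Total dependency ratio: 51.5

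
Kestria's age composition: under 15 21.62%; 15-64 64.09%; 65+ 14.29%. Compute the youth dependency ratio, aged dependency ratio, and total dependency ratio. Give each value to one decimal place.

Youth dependency ratio = 21.62 / 64.09 × 100 = 33.7
Old-age dependency ratio = 14.29 / 64.09 × 100 = 22.3
Total dependency ratio = (21.62 + 14.29) / 64.09 × 100 = 35.91 / 64.09 × 100 = 56.0

Youth dependency ratio: 33.7
Old-age dependency ratio: 22.3
Total dependency ratio: 56.0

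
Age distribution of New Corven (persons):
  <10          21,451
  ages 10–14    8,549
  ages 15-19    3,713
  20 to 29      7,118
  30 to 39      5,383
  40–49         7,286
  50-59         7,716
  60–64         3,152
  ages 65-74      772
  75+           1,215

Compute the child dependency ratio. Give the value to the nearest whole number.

0–14: 21,451 + 8,549 = 30,000
15–64: 3,713 + 7,118 + 5,383 + 7,286 + 7,716 + 3,152 = 34,368
65+: 772 + 1,215 = 1,987
Youth dependency ratio = 30,000 / 34,368 × 100 = 87

Youth dependency ratio: 87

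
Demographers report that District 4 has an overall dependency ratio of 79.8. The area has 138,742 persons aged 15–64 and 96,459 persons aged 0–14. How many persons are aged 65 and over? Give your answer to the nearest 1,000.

Aged 65 and over: 14,000

Total dependency ratio = (youth + elderly) / working-age × 100
79.8 = (96,459 + E) / 138,742 × 100
⇒ 14,000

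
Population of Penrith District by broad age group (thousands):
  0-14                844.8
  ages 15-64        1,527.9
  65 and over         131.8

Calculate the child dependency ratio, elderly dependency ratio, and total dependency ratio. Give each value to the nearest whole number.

Youth dependency ratio = 844.8 / 1,527.9 × 100 = 55
Old-age dependency ratio = 131.8 / 1,527.9 × 100 = 9
Total dependency ratio = (844.8 + 131.8) / 1,527.9 × 100 = 976.6 / 1,527.9 × 100 = 64

Youth dependency ratio: 55
Old-age dependency ratio: 9
Total dependency ratio: 64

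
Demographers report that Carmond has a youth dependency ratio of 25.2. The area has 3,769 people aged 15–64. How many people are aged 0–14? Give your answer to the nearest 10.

Aged 0–14: 950

Youth dependency ratio = youth / working-age × 100
25.2 = Y / 3,769 × 100
⇒ 950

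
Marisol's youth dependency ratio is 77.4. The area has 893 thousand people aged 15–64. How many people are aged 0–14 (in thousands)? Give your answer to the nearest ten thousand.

Aged 0–14: 690

Youth dependency ratio = youth / working-age × 100
77.4 = Y / 893 × 100
⇒ 690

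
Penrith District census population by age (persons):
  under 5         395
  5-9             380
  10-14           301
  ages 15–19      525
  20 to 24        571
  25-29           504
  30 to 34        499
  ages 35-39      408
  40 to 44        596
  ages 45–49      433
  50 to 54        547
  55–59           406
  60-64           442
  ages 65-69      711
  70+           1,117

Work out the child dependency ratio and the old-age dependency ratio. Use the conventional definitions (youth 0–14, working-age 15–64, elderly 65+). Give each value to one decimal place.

0–14: 395 + 380 + 301 = 1,076
15–64: 525 + 571 + 504 + 499 + 408 + 596 + 433 + 547 + 406 + 442 = 4,931
65+: 711 + 1,117 = 1,828
Youth dependency ratio = 1,076 / 4,931 × 100 = 21.8
Old-age dependency ratio = 1,828 / 4,931 × 100 = 37.1

Youth dependency ratio: 21.8
Old-age dependency ratio: 37.1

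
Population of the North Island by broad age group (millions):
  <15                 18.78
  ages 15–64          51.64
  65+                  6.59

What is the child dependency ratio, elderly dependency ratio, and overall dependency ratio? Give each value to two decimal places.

Youth dependency ratio: 36.37
Old-age dependency ratio: 12.76
Total dependency ratio: 49.13

Youth dependency ratio = 18.78 / 51.64 × 100 = 36.37
Old-age dependency ratio = 6.59 / 51.64 × 100 = 12.76
Total dependency ratio = (18.78 + 6.59) / 51.64 × 100 = 25.37 / 51.64 × 100 = 49.13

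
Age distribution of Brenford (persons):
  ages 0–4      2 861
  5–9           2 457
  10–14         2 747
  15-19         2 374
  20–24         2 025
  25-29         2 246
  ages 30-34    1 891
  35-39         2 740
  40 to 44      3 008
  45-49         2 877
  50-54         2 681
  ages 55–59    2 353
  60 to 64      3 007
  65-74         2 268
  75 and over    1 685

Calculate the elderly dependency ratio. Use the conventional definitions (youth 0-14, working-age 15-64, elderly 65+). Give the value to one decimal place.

Old-age dependency ratio: 15.7

0–14: 2 861 + 2 457 + 2 747 = 8 065
15–64: 2 374 + 2 025 + 2 246 + 1 891 + 2 740 + 3 008 + 2 877 + 2 681 + 2 353 + 3 007 = 25 202
65+: 2 268 + 1 685 = 3 953
Old-age dependency ratio = 3 953 / 25 202 × 100 = 15.7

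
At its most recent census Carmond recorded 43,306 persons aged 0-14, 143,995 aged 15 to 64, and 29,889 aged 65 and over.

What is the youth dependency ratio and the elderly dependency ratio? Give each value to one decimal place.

Youth dependency ratio: 30.1
Old-age dependency ratio: 20.8

Youth dependency ratio = 43,306 / 143,995 × 100 = 30.1
Old-age dependency ratio = 29,889 / 143,995 × 100 = 20.8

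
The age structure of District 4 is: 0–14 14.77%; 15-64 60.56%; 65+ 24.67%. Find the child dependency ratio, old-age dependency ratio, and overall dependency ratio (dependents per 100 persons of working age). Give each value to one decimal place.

Youth dependency ratio = 14.77 / 60.56 × 100 = 24.4
Old-age dependency ratio = 24.67 / 60.56 × 100 = 40.7
Total dependency ratio = (14.77 + 24.67) / 60.56 × 100 = 39.44 / 60.56 × 100 = 65.1

Youth dependency ratio: 24.4
Old-age dependency ratio: 40.7
Total dependency ratio: 65.1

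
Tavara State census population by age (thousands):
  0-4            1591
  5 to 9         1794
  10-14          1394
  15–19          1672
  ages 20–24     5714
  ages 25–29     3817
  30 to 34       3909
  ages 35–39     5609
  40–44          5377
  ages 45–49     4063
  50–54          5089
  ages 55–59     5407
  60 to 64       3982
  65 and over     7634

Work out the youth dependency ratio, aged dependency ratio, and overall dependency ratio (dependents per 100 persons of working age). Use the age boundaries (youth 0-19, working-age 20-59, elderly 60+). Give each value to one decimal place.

0–19: 1591 + 1794 + 1394 + 1672 = 6451
20–59: 5714 + 3817 + 3909 + 5609 + 5377 + 4063 + 5089 + 5407 = 38985
60+: 3982 + 7634 = 11616
Youth dependency ratio = 6451 / 38985 × 100 = 16.5
Old-age dependency ratio = 11616 / 38985 × 100 = 29.8
Total dependency ratio = (6451 + 11616) / 38985 × 100 = 18067 / 38985 × 100 = 46.3

Youth dependency ratio: 16.5
Old-age dependency ratio: 29.8
Total dependency ratio: 46.3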